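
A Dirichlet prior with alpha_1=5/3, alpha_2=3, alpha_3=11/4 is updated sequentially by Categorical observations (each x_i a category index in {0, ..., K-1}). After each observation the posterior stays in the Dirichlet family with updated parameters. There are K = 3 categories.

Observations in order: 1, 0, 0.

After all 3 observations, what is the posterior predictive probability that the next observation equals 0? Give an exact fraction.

44/125

obs 1: x=1 → posterior Dirichlet(5/3, 4, 11/4)
obs 2: x=0 → posterior Dirichlet(8/3, 4, 11/4)
obs 3: x=0 → posterior Dirichlet(11/3, 4, 11/4)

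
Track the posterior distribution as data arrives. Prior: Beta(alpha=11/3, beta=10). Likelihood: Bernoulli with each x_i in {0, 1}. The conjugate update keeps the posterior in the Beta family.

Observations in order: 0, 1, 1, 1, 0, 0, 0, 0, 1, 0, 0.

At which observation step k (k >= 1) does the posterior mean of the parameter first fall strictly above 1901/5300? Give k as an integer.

k = 4

obs 1: x=0 → posterior Beta(11/3, 11)
obs 2: x=1 → posterior Beta(14/3, 11)
obs 3: x=1 → posterior Beta(17/3, 11)
obs 4: x=1 → posterior Beta(20/3, 11)
obs 5: x=0 → posterior Beta(20/3, 12)
obs 6: x=0 → posterior Beta(20/3, 13)
obs 7: x=0 → posterior Beta(20/3, 14)
obs 8: x=0 → posterior Beta(20/3, 15)
obs 9: x=1 → posterior Beta(23/3, 15)
obs 10: x=0 → posterior Beta(23/3, 16)
obs 11: x=0 → posterior Beta(23/3, 17)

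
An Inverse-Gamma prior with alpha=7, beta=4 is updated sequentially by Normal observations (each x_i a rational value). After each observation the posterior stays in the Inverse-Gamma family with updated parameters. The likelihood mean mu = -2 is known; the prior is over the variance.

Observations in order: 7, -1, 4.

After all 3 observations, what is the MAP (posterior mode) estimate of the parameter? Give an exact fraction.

obs 1: x=7 → posterior Inverse-Gamma(15/2, 89/2)
obs 2: x=-1 → posterior Inverse-Gamma(8, 45)
obs 3: x=4 → posterior Inverse-Gamma(17/2, 63)

126/19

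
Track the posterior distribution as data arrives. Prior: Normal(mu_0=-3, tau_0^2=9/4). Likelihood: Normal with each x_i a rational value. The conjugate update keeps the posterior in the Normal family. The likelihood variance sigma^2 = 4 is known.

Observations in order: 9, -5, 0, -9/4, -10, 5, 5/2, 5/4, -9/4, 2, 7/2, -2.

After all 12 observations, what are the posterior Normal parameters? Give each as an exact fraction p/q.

obs 1: x=9 → posterior Normal(33/25, 36/25)
obs 2: x=-5 → posterior Normal(-6/17, 18/17)
obs 3: x=0 → posterior Normal(-12/43, 36/43)
obs 4: x=-9/4 → posterior Normal(-129/208, 9/13)
obs 5: x=-10 → posterior Normal(-489/244, 36/61)
obs 6: x=5 → posterior Normal(-309/280, 18/35)
obs 7: x=5/2 → posterior Normal(-219/316, 36/79)
obs 8: x=5/4 → posterior Normal(-87/176, 9/22)
obs 9: x=-9/4 → posterior Normal(-255/388, 36/97)
obs 10: x=2 → posterior Normal(-183/424, 18/53)
obs 11: x=7/2 → posterior Normal(-57/460, 36/115)
obs 12: x=-2 → posterior Normal(-129/496, 9/31)

mu_0=-129/496, tau_0^2=9/31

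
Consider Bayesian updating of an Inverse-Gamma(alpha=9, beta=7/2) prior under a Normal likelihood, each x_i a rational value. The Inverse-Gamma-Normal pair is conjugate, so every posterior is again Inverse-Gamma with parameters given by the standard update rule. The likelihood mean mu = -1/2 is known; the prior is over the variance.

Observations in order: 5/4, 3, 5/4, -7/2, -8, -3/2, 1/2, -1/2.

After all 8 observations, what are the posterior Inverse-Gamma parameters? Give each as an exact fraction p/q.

alpha=13, beta=741/16

obs 1: x=5/4 → posterior Inverse-Gamma(19/2, 161/32)
obs 2: x=3 → posterior Inverse-Gamma(10, 357/32)
obs 3: x=5/4 → posterior Inverse-Gamma(21/2, 203/16)
obs 4: x=-7/2 → posterior Inverse-Gamma(11, 275/16)
obs 5: x=-8 → posterior Inverse-Gamma(23/2, 725/16)
obs 6: x=-3/2 → posterior Inverse-Gamma(12, 733/16)
obs 7: x=1/2 → posterior Inverse-Gamma(25/2, 741/16)
obs 8: x=-1/2 → posterior Inverse-Gamma(13, 741/16)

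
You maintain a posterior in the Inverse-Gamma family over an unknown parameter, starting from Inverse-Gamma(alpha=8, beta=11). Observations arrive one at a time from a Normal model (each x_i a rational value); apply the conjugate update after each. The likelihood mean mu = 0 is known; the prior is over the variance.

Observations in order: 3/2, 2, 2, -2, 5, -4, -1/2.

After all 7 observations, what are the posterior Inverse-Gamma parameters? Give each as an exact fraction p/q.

alpha=23/2, beta=155/4

obs 1: x=3/2 → posterior Inverse-Gamma(17/2, 97/8)
obs 2: x=2 → posterior Inverse-Gamma(9, 113/8)
obs 3: x=2 → posterior Inverse-Gamma(19/2, 129/8)
obs 4: x=-2 → posterior Inverse-Gamma(10, 145/8)
obs 5: x=5 → posterior Inverse-Gamma(21/2, 245/8)
obs 6: x=-4 → posterior Inverse-Gamma(11, 309/8)
obs 7: x=-1/2 → posterior Inverse-Gamma(23/2, 155/4)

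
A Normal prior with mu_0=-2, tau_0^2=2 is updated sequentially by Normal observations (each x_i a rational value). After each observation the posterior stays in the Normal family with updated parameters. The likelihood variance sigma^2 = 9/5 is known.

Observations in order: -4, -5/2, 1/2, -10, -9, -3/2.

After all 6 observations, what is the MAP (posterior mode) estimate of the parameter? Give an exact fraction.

obs 1: x=-4 → posterior Normal(-58/19, 18/19)
obs 2: x=-5/2 → posterior Normal(-83/29, 18/29)
obs 3: x=1/2 → posterior Normal(-2, 6/13)
obs 4: x=-10 → posterior Normal(-178/49, 18/49)
obs 5: x=-9 → posterior Normal(-268/59, 18/59)
obs 6: x=-3/2 → posterior Normal(-283/69, 6/23)

-283/69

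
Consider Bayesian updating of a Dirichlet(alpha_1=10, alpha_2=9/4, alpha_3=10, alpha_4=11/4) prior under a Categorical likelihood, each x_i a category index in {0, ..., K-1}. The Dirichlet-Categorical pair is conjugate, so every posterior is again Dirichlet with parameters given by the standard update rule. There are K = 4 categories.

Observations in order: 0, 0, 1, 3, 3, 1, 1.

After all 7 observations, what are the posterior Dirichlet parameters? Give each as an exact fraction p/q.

alpha_1=12, alpha_2=21/4, alpha_3=10, alpha_4=19/4

obs 1: x=0 → posterior Dirichlet(11, 9/4, 10, 11/4)
obs 2: x=0 → posterior Dirichlet(12, 9/4, 10, 11/4)
obs 3: x=1 → posterior Dirichlet(12, 13/4, 10, 11/4)
obs 4: x=3 → posterior Dirichlet(12, 13/4, 10, 15/4)
obs 5: x=3 → posterior Dirichlet(12, 13/4, 10, 19/4)
obs 6: x=1 → posterior Dirichlet(12, 17/4, 10, 19/4)
obs 7: x=1 → posterior Dirichlet(12, 21/4, 10, 19/4)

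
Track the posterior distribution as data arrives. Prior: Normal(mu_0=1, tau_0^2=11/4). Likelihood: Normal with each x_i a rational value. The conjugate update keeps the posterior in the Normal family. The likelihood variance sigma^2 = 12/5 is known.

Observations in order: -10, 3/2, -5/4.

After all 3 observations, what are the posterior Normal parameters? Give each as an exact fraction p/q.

mu_0=-651/284, tau_0^2=44/71

obs 1: x=-10 → posterior Normal(-502/103, 132/103)
obs 2: x=3/2 → posterior Normal(-839/316, 66/79)
obs 3: x=-5/4 → posterior Normal(-651/284, 44/71)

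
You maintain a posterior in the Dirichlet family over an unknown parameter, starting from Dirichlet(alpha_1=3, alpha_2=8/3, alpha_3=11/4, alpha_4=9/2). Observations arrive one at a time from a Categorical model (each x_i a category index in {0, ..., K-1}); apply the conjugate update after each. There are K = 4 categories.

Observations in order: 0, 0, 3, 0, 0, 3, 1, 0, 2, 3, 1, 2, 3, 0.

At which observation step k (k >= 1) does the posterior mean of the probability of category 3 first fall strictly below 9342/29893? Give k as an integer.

obs 1: x=0 → posterior Dirichlet(4, 8/3, 11/4, 9/2)
obs 2: x=0 → posterior Dirichlet(5, 8/3, 11/4, 9/2)
obs 3: x=3 → posterior Dirichlet(5, 8/3, 11/4, 11/2)
obs 4: x=0 → posterior Dirichlet(6, 8/3, 11/4, 11/2)
obs 5: x=0 → posterior Dirichlet(7, 8/3, 11/4, 11/2)
obs 6: x=3 → posterior Dirichlet(7, 8/3, 11/4, 13/2)
obs 7: x=1 → posterior Dirichlet(7, 11/3, 11/4, 13/2)
obs 8: x=0 → posterior Dirichlet(8, 11/3, 11/4, 13/2)
obs 9: x=2 → posterior Dirichlet(8, 11/3, 15/4, 13/2)
obs 10: x=3 → posterior Dirichlet(8, 11/3, 15/4, 15/2)
obs 11: x=1 → posterior Dirichlet(8, 14/3, 15/4, 15/2)
obs 12: x=2 → posterior Dirichlet(8, 14/3, 19/4, 15/2)
obs 13: x=3 → posterior Dirichlet(8, 14/3, 19/4, 17/2)
obs 14: x=0 → posterior Dirichlet(9, 14/3, 19/4, 17/2)

k = 2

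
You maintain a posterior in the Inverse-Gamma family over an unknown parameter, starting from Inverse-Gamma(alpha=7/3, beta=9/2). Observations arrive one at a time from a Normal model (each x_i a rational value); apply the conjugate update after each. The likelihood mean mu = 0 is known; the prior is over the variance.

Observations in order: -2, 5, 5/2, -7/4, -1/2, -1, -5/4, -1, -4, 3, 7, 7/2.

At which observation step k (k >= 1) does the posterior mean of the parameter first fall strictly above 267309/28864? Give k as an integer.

k = 12

obs 1: x=-2 → posterior Inverse-Gamma(17/6, 13/2)
obs 2: x=5 → posterior Inverse-Gamma(10/3, 19)
obs 3: x=5/2 → posterior Inverse-Gamma(23/6, 177/8)
obs 4: x=-7/4 → posterior Inverse-Gamma(13/3, 757/32)
obs 5: x=-1/2 → posterior Inverse-Gamma(29/6, 761/32)
obs 6: x=-1 → posterior Inverse-Gamma(16/3, 777/32)
obs 7: x=-5/4 → posterior Inverse-Gamma(35/6, 401/16)
obs 8: x=-1 → posterior Inverse-Gamma(19/3, 409/16)
obs 9: x=-4 → posterior Inverse-Gamma(41/6, 537/16)
obs 10: x=3 → posterior Inverse-Gamma(22/3, 609/16)
obs 11: x=7 → posterior Inverse-Gamma(47/6, 1001/16)
obs 12: x=7/2 → posterior Inverse-Gamma(25/3, 1099/16)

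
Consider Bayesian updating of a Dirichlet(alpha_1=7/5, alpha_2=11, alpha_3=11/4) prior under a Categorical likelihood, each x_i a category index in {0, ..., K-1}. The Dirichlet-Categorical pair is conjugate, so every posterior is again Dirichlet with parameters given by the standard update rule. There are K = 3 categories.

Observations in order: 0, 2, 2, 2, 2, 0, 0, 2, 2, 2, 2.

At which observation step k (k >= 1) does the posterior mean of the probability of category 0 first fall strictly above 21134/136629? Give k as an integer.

obs 1: x=0 → posterior Dirichlet(12/5, 11, 11/4)
obs 2: x=2 → posterior Dirichlet(12/5, 11, 15/4)
obs 3: x=2 → posterior Dirichlet(12/5, 11, 19/4)
obs 4: x=2 → posterior Dirichlet(12/5, 11, 23/4)
obs 5: x=2 → posterior Dirichlet(12/5, 11, 27/4)
obs 6: x=0 → posterior Dirichlet(17/5, 11, 27/4)
obs 7: x=0 → posterior Dirichlet(22/5, 11, 27/4)
obs 8: x=2 → posterior Dirichlet(22/5, 11, 31/4)
obs 9: x=2 → posterior Dirichlet(22/5, 11, 35/4)
obs 10: x=2 → posterior Dirichlet(22/5, 11, 39/4)
obs 11: x=2 → posterior Dirichlet(22/5, 11, 43/4)

k = 6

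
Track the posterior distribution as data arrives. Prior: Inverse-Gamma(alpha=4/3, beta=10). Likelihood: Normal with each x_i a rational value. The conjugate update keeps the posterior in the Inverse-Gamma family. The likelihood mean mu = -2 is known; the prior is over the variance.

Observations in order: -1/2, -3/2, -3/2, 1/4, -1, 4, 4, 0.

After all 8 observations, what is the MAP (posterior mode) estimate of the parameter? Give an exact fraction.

5031/608

obs 1: x=-1/2 → posterior Inverse-Gamma(11/6, 89/8)
obs 2: x=-3/2 → posterior Inverse-Gamma(7/3, 45/4)
obs 3: x=-3/2 → posterior Inverse-Gamma(17/6, 91/8)
obs 4: x=1/4 → posterior Inverse-Gamma(10/3, 445/32)
obs 5: x=-1 → posterior Inverse-Gamma(23/6, 461/32)
obs 6: x=4 → posterior Inverse-Gamma(13/3, 1037/32)
obs 7: x=4 → posterior Inverse-Gamma(29/6, 1613/32)
obs 8: x=0 → posterior Inverse-Gamma(16/3, 1677/32)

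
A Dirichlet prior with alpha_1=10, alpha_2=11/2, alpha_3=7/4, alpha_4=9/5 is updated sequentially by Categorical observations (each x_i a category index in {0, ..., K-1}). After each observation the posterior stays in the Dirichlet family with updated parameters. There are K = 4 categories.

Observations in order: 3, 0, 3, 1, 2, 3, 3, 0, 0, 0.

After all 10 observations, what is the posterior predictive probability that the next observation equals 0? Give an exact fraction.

40/83

obs 1: x=3 → posterior Dirichlet(10, 11/2, 7/4, 14/5)
obs 2: x=0 → posterior Dirichlet(11, 11/2, 7/4, 14/5)
obs 3: x=3 → posterior Dirichlet(11, 11/2, 7/4, 19/5)
obs 4: x=1 → posterior Dirichlet(11, 13/2, 7/4, 19/5)
obs 5: x=2 → posterior Dirichlet(11, 13/2, 11/4, 19/5)
obs 6: x=3 → posterior Dirichlet(11, 13/2, 11/4, 24/5)
obs 7: x=3 → posterior Dirichlet(11, 13/2, 11/4, 29/5)
obs 8: x=0 → posterior Dirichlet(12, 13/2, 11/4, 29/5)
obs 9: x=0 → posterior Dirichlet(13, 13/2, 11/4, 29/5)
obs 10: x=0 → posterior Dirichlet(14, 13/2, 11/4, 29/5)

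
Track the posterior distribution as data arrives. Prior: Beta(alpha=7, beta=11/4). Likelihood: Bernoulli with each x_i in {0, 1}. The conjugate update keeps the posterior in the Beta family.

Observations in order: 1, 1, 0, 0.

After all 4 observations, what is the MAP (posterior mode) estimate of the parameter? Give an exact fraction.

32/47

obs 1: x=1 → posterior Beta(8, 11/4)
obs 2: x=1 → posterior Beta(9, 11/4)
obs 3: x=0 → posterior Beta(9, 15/4)
obs 4: x=0 → posterior Beta(9, 19/4)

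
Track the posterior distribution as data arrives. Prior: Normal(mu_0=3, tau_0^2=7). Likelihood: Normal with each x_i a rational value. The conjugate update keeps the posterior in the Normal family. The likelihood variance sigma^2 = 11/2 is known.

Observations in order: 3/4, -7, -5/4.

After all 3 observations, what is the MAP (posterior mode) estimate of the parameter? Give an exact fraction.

obs 1: x=3/4 → posterior Normal(87/50, 77/25)
obs 2: x=-7 → posterior Normal(-109/78, 77/39)
obs 3: x=-5/4 → posterior Normal(-72/53, 77/53)

-72/53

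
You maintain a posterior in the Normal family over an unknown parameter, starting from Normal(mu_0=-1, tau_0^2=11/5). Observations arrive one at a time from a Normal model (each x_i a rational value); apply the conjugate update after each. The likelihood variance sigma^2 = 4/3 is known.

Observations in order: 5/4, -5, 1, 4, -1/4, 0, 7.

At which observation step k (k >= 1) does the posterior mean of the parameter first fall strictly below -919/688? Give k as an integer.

obs 1: x=5/4 → posterior Normal(85/212, 44/53)
obs 2: x=-5 → posterior Normal(-575/344, 22/43)
obs 3: x=1 → posterior Normal(-443/476, 44/119)
obs 4: x=4 → posterior Normal(85/608, 11/38)
obs 5: x=-1/4 → posterior Normal(13/185, 44/185)
obs 6: x=0 → posterior Normal(13/218, 22/109)
obs 7: x=7 → posterior Normal(244/251, 44/251)

k = 2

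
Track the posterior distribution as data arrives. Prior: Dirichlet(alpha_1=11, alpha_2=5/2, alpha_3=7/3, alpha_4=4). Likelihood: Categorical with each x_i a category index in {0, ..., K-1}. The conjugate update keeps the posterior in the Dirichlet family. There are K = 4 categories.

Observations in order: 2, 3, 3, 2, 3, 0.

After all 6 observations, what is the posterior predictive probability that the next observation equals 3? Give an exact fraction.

42/155

obs 1: x=2 → posterior Dirichlet(11, 5/2, 10/3, 4)
obs 2: x=3 → posterior Dirichlet(11, 5/2, 10/3, 5)
obs 3: x=3 → posterior Dirichlet(11, 5/2, 10/3, 6)
obs 4: x=2 → posterior Dirichlet(11, 5/2, 13/3, 6)
obs 5: x=3 → posterior Dirichlet(11, 5/2, 13/3, 7)
obs 6: x=0 → posterior Dirichlet(12, 5/2, 13/3, 7)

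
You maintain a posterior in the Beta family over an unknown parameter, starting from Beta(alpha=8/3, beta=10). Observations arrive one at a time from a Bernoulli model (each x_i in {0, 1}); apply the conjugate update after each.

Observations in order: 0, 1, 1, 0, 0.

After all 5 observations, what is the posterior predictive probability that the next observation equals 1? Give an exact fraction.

14/53

obs 1: x=0 → posterior Beta(8/3, 11)
obs 2: x=1 → posterior Beta(11/3, 11)
obs 3: x=1 → posterior Beta(14/3, 11)
obs 4: x=0 → posterior Beta(14/3, 12)
obs 5: x=0 → posterior Beta(14/3, 13)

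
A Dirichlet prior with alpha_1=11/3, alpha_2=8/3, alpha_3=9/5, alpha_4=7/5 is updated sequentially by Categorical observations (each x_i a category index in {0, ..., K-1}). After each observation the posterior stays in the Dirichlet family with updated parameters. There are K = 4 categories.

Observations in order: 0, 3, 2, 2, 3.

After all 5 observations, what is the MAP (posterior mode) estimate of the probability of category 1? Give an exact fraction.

25/158

obs 1: x=0 → posterior Dirichlet(14/3, 8/3, 9/5, 7/5)
obs 2: x=3 → posterior Dirichlet(14/3, 8/3, 9/5, 12/5)
obs 3: x=2 → posterior Dirichlet(14/3, 8/3, 14/5, 12/5)
obs 4: x=2 → posterior Dirichlet(14/3, 8/3, 19/5, 12/5)
obs 5: x=3 → posterior Dirichlet(14/3, 8/3, 19/5, 17/5)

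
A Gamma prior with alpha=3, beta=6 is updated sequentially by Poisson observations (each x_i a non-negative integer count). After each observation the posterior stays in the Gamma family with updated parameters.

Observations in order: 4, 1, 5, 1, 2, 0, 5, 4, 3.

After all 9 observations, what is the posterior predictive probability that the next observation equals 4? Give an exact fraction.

obs 1: x=4 → posterior Gamma(7, 7)
obs 2: x=1 → posterior Gamma(8, 8)
obs 3: x=5 → posterior Gamma(13, 9)
obs 4: x=1 → posterior Gamma(14, 10)
obs 5: x=2 → posterior Gamma(16, 11)
obs 6: x=0 → posterior Gamma(16, 12)
obs 7: x=5 → posterior Gamma(21, 13)
obs 8: x=4 → posterior Gamma(25, 14)
obs 9: x=3 → posterior Gamma(28, 15)

26815320350056434608995914459228515625/340282366920938463463374607431768211456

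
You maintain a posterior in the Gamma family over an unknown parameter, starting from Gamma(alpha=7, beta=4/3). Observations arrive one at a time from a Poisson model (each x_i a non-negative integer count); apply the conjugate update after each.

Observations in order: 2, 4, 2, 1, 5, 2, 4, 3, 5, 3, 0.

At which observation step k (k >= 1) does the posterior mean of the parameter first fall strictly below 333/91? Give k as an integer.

k = 3

obs 1: x=2 → posterior Gamma(9, 7/3)
obs 2: x=4 → posterior Gamma(13, 10/3)
obs 3: x=2 → posterior Gamma(15, 13/3)
obs 4: x=1 → posterior Gamma(16, 16/3)
obs 5: x=5 → posterior Gamma(21, 19/3)
obs 6: x=2 → posterior Gamma(23, 22/3)
obs 7: x=4 → posterior Gamma(27, 25/3)
obs 8: x=3 → posterior Gamma(30, 28/3)
obs 9: x=5 → posterior Gamma(35, 31/3)
obs 10: x=3 → posterior Gamma(38, 34/3)
obs 11: x=0 → posterior Gamma(38, 37/3)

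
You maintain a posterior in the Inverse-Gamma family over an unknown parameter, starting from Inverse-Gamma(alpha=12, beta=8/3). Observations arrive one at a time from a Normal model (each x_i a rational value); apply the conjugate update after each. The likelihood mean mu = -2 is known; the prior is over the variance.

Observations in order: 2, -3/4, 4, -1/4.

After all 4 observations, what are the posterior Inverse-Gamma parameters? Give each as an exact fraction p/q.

alpha=14, beta=1487/48

obs 1: x=2 → posterior Inverse-Gamma(25/2, 32/3)
obs 2: x=-3/4 → posterior Inverse-Gamma(13, 1099/96)
obs 3: x=4 → posterior Inverse-Gamma(27/2, 2827/96)
obs 4: x=-1/4 → posterior Inverse-Gamma(14, 1487/48)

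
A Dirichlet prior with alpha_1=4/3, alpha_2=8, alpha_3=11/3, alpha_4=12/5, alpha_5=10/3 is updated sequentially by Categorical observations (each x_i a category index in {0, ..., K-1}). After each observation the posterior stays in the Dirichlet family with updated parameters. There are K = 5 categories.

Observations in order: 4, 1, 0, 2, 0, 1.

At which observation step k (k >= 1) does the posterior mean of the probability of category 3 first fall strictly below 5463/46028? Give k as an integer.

k = 2

obs 1: x=4 → posterior Dirichlet(4/3, 8, 11/3, 12/5, 13/3)
obs 2: x=1 → posterior Dirichlet(4/3, 9, 11/3, 12/5, 13/3)
obs 3: x=0 → posterior Dirichlet(7/3, 9, 11/3, 12/5, 13/3)
obs 4: x=2 → posterior Dirichlet(7/3, 9, 14/3, 12/5, 13/3)
obs 5: x=0 → posterior Dirichlet(10/3, 9, 14/3, 12/5, 13/3)
obs 6: x=1 → posterior Dirichlet(10/3, 10, 14/3, 12/5, 13/3)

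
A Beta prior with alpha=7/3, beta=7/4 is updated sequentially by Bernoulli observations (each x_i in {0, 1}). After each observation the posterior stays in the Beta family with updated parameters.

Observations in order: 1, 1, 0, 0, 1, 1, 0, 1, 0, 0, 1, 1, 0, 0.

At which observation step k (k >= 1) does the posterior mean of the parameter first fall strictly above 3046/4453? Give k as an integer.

k = 2

obs 1: x=1 → posterior Beta(10/3, 7/4)
obs 2: x=1 → posterior Beta(13/3, 7/4)
obs 3: x=0 → posterior Beta(13/3, 11/4)
obs 4: x=0 → posterior Beta(13/3, 15/4)
obs 5: x=1 → posterior Beta(16/3, 15/4)
obs 6: x=1 → posterior Beta(19/3, 15/4)
obs 7: x=0 → posterior Beta(19/3, 19/4)
obs 8: x=1 → posterior Beta(22/3, 19/4)
obs 9: x=0 → posterior Beta(22/3, 23/4)
obs 10: x=0 → posterior Beta(22/3, 27/4)
obs 11: x=1 → posterior Beta(25/3, 27/4)
obs 12: x=1 → posterior Beta(28/3, 27/4)
obs 13: x=0 → posterior Beta(28/3, 31/4)
obs 14: x=0 → posterior Beta(28/3, 35/4)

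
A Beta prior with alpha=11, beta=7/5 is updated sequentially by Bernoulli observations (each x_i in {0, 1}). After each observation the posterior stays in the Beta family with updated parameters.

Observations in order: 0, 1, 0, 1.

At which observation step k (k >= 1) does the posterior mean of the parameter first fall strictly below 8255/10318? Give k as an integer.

obs 1: x=0 → posterior Beta(11, 12/5)
obs 2: x=1 → posterior Beta(12, 12/5)
obs 3: x=0 → posterior Beta(12, 17/5)
obs 4: x=1 → posterior Beta(13, 17/5)

k = 3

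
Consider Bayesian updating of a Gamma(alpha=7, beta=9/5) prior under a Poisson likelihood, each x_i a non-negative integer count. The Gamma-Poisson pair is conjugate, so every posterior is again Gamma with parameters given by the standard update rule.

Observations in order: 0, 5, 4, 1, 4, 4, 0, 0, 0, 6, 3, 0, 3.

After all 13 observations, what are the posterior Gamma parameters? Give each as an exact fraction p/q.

obs 1: x=0 → posterior Gamma(7, 14/5)
obs 2: x=5 → posterior Gamma(12, 19/5)
obs 3: x=4 → posterior Gamma(16, 24/5)
obs 4: x=1 → posterior Gamma(17, 29/5)
obs 5: x=4 → posterior Gamma(21, 34/5)
obs 6: x=4 → posterior Gamma(25, 39/5)
obs 7: x=0 → posterior Gamma(25, 44/5)
obs 8: x=0 → posterior Gamma(25, 49/5)
obs 9: x=0 → posterior Gamma(25, 54/5)
obs 10: x=6 → posterior Gamma(31, 59/5)
obs 11: x=3 → posterior Gamma(34, 64/5)
obs 12: x=0 → posterior Gamma(34, 69/5)
obs 13: x=3 → posterior Gamma(37, 74/5)

alpha=37, beta=74/5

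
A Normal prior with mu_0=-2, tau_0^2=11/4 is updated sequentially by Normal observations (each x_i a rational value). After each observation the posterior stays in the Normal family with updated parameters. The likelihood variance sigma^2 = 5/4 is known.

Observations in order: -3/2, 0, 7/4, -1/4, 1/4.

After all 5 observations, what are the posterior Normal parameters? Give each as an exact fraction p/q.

obs 1: x=-3/2 → posterior Normal(-53/32, 55/64)
obs 2: x=0 → posterior Normal(-53/54, 55/108)
obs 3: x=7/4 → posterior Normal(-29/152, 55/152)
obs 4: x=-1/4 → posterior Normal(-10/49, 55/196)
obs 5: x=1/4 → posterior Normal(-29/240, 11/48)

mu_0=-29/240, tau_0^2=11/48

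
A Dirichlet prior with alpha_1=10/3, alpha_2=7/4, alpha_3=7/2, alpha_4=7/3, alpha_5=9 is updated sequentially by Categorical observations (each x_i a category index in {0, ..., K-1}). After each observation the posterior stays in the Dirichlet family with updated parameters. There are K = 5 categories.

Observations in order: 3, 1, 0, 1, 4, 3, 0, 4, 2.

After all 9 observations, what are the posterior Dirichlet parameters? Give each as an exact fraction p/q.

alpha_1=16/3, alpha_2=15/4, alpha_3=9/2, alpha_4=13/3, alpha_5=11

obs 1: x=3 → posterior Dirichlet(10/3, 7/4, 7/2, 10/3, 9)
obs 2: x=1 → posterior Dirichlet(10/3, 11/4, 7/2, 10/3, 9)
obs 3: x=0 → posterior Dirichlet(13/3, 11/4, 7/2, 10/3, 9)
obs 4: x=1 → posterior Dirichlet(13/3, 15/4, 7/2, 10/3, 9)
obs 5: x=4 → posterior Dirichlet(13/3, 15/4, 7/2, 10/3, 10)
obs 6: x=3 → posterior Dirichlet(13/3, 15/4, 7/2, 13/3, 10)
obs 7: x=0 → posterior Dirichlet(16/3, 15/4, 7/2, 13/3, 10)
obs 8: x=4 → posterior Dirichlet(16/3, 15/4, 7/2, 13/3, 11)
obs 9: x=2 → posterior Dirichlet(16/3, 15/4, 9/2, 13/3, 11)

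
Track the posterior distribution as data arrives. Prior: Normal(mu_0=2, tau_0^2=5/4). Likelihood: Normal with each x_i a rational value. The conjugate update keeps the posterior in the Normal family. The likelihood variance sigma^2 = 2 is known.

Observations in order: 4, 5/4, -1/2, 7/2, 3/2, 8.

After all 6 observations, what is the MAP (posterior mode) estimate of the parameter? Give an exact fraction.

419/152

obs 1: x=4 → posterior Normal(36/13, 10/13)
obs 2: x=5/4 → posterior Normal(169/72, 5/9)
obs 3: x=-1/2 → posterior Normal(159/92, 10/23)
obs 4: x=7/2 → posterior Normal(229/112, 5/14)
obs 5: x=3/2 → posterior Normal(259/132, 10/33)
obs 6: x=8 → posterior Normal(419/152, 5/19)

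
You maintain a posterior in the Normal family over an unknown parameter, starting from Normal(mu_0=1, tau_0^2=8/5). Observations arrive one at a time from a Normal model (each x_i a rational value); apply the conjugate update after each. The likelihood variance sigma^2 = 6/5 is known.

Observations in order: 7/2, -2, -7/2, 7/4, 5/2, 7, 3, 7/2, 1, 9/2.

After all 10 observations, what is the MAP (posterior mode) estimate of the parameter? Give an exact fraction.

obs 1: x=7/2 → posterior Normal(17/7, 24/35)
obs 2: x=-2 → posterior Normal(9/11, 24/55)
obs 3: x=-7/2 → posterior Normal(-1/3, 8/25)
obs 4: x=7/4 → posterior Normal(2/19, 24/95)
obs 5: x=5/2 → posterior Normal(12/23, 24/115)
obs 6: x=7 → posterior Normal(40/27, 8/45)
obs 7: x=3 → posterior Normal(52/31, 24/155)
obs 8: x=7/2 → posterior Normal(66/35, 24/175)
obs 9: x=1 → posterior Normal(70/39, 8/65)
obs 10: x=9/2 → posterior Normal(88/43, 24/215)

88/43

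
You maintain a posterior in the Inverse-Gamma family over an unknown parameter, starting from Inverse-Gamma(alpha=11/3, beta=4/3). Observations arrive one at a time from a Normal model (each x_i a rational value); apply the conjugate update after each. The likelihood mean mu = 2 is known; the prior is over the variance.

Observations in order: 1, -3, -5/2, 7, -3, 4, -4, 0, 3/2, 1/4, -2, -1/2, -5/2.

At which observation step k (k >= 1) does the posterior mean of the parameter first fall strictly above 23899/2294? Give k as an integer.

obs 1: x=1 → posterior Inverse-Gamma(25/6, 11/6)
obs 2: x=-3 → posterior Inverse-Gamma(14/3, 43/3)
obs 3: x=-5/2 → posterior Inverse-Gamma(31/6, 587/24)
obs 4: x=7 → posterior Inverse-Gamma(17/3, 887/24)
obs 5: x=-3 → posterior Inverse-Gamma(37/6, 1187/24)
obs 6: x=4 → posterior Inverse-Gamma(20/3, 1235/24)
obs 7: x=-4 → posterior Inverse-Gamma(43/6, 1667/24)
obs 8: x=0 → posterior Inverse-Gamma(23/3, 1715/24)
obs 9: x=3/2 → posterior Inverse-Gamma(49/6, 859/12)
obs 10: x=1/4 → posterior Inverse-Gamma(26/3, 7019/96)
obs 11: x=-2 → posterior Inverse-Gamma(55/6, 7787/96)
obs 12: x=-1/2 → posterior Inverse-Gamma(29/3, 8087/96)
obs 13: x=-5/2 → posterior Inverse-Gamma(61/6, 9059/96)

k = 7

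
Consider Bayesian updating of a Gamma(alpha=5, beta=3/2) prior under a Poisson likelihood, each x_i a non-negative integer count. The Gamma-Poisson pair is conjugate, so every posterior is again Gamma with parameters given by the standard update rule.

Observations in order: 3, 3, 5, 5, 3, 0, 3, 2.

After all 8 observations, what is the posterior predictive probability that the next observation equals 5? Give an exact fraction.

30707663284350160593987956377671064770593536/300839436292598397144413367801085458207819027

obs 1: x=3 → posterior Gamma(8, 5/2)
obs 2: x=3 → posterior Gamma(11, 7/2)
obs 3: x=5 → posterior Gamma(16, 9/2)
obs 4: x=5 → posterior Gamma(21, 11/2)
obs 5: x=3 → posterior Gamma(24, 13/2)
obs 6: x=0 → posterior Gamma(24, 15/2)
obs 7: x=3 → posterior Gamma(27, 17/2)
obs 8: x=2 → posterior Gamma(29, 19/2)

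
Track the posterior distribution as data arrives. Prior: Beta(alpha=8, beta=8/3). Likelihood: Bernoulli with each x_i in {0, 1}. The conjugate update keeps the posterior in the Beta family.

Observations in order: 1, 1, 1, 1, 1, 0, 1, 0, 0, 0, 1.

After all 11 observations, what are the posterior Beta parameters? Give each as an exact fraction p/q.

obs 1: x=1 → posterior Beta(9, 8/3)
obs 2: x=1 → posterior Beta(10, 8/3)
obs 3: x=1 → posterior Beta(11, 8/3)
obs 4: x=1 → posterior Beta(12, 8/3)
obs 5: x=1 → posterior Beta(13, 8/3)
obs 6: x=0 → posterior Beta(13, 11/3)
obs 7: x=1 → posterior Beta(14, 11/3)
obs 8: x=0 → posterior Beta(14, 14/3)
obs 9: x=0 → posterior Beta(14, 17/3)
obs 10: x=0 → posterior Beta(14, 20/3)
obs 11: x=1 → posterior Beta(15, 20/3)

alpha=15, beta=20/3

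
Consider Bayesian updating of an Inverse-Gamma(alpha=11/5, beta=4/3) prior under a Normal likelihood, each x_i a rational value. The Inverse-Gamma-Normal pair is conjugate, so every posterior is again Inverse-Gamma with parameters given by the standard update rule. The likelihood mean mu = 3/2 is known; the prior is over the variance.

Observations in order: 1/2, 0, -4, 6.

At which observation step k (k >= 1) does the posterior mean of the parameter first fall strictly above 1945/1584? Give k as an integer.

obs 1: x=1/2 → posterior Inverse-Gamma(27/10, 11/6)
obs 2: x=0 → posterior Inverse-Gamma(16/5, 71/24)
obs 3: x=-4 → posterior Inverse-Gamma(37/10, 217/12)
obs 4: x=6 → posterior Inverse-Gamma(21/5, 677/24)

k = 2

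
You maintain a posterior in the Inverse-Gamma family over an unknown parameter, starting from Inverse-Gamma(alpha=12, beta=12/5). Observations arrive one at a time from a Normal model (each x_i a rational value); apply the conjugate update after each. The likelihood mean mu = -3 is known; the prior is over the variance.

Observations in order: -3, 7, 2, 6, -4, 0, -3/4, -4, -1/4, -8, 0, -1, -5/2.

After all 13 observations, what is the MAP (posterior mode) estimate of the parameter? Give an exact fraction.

839/120

obs 1: x=-3 → posterior Inverse-Gamma(25/2, 12/5)
obs 2: x=7 → posterior Inverse-Gamma(13, 262/5)
obs 3: x=2 → posterior Inverse-Gamma(27/2, 649/10)
obs 4: x=6 → posterior Inverse-Gamma(14, 527/5)
obs 5: x=-4 → posterior Inverse-Gamma(29/2, 1059/10)
obs 6: x=0 → posterior Inverse-Gamma(15, 552/5)
obs 7: x=-3/4 → posterior Inverse-Gamma(31/2, 18069/160)
obs 8: x=-4 → posterior Inverse-Gamma(16, 18149/160)
obs 9: x=-1/4 → posterior Inverse-Gamma(33/2, 9377/80)
obs 10: x=-8 → posterior Inverse-Gamma(17, 10377/80)
obs 11: x=0 → posterior Inverse-Gamma(35/2, 10737/80)
obs 12: x=-1 → posterior Inverse-Gamma(18, 10897/80)
obs 13: x=-5/2 → posterior Inverse-Gamma(37/2, 10907/80)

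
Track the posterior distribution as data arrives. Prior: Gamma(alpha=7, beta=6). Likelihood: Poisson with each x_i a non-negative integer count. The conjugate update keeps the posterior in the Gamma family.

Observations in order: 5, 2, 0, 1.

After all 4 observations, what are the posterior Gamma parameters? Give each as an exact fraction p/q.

alpha=15, beta=10

obs 1: x=5 → posterior Gamma(12, 7)
obs 2: x=2 → posterior Gamma(14, 8)
obs 3: x=0 → posterior Gamma(14, 9)
obs 4: x=1 → posterior Gamma(15, 10)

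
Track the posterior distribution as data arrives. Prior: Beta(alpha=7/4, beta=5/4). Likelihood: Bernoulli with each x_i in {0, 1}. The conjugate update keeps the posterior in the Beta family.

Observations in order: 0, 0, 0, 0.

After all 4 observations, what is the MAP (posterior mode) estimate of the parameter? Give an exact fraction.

obs 1: x=0 → posterior Beta(7/4, 9/4)
obs 2: x=0 → posterior Beta(7/4, 13/4)
obs 3: x=0 → posterior Beta(7/4, 17/4)
obs 4: x=0 → posterior Beta(7/4, 21/4)

3/20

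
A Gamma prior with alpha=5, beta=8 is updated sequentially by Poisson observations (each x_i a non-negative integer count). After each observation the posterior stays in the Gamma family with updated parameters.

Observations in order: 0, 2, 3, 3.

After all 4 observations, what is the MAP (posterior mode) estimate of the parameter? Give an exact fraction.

1

obs 1: x=0 → posterior Gamma(5, 9)
obs 2: x=2 → posterior Gamma(7, 10)
obs 3: x=3 → posterior Gamma(10, 11)
obs 4: x=3 → posterior Gamma(13, 12)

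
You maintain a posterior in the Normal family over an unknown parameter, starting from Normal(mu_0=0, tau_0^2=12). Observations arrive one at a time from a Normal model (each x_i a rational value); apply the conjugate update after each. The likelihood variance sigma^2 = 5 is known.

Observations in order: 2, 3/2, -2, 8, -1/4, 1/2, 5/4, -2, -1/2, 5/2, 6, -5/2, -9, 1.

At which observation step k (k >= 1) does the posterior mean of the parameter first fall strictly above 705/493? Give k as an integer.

obs 1: x=2 → posterior Normal(24/17, 60/17)
obs 2: x=3/2 → posterior Normal(42/29, 60/29)
obs 3: x=-2 → posterior Normal(18/41, 60/41)
obs 4: x=8 → posterior Normal(114/53, 60/53)
obs 5: x=-1/4 → posterior Normal(111/65, 12/13)
obs 6: x=1/2 → posterior Normal(117/77, 60/77)
obs 7: x=5/4 → posterior Normal(132/89, 60/89)
obs 8: x=-2 → posterior Normal(108/101, 60/101)
obs 9: x=-1/2 → posterior Normal(102/113, 60/113)
obs 10: x=5/2 → posterior Normal(132/125, 12/25)
obs 11: x=6 → posterior Normal(204/137, 60/137)
obs 12: x=-5/2 → posterior Normal(174/149, 60/149)
obs 13: x=-9 → posterior Normal(66/161, 60/161)
obs 14: x=1 → posterior Normal(78/173, 60/173)

k = 2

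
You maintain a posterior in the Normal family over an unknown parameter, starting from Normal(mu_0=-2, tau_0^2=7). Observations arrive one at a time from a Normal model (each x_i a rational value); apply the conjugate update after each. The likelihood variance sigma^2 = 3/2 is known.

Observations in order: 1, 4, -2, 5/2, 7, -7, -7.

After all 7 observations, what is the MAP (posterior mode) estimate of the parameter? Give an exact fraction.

-27/101

obs 1: x=1 → posterior Normal(8/17, 21/17)
obs 2: x=4 → posterior Normal(64/31, 21/31)
obs 3: x=-2 → posterior Normal(4/5, 7/15)
obs 4: x=5/2 → posterior Normal(71/59, 21/59)
obs 5: x=7 → posterior Normal(169/73, 21/73)
obs 6: x=-7 → posterior Normal(71/87, 7/29)
obs 7: x=-7 → posterior Normal(-27/101, 21/101)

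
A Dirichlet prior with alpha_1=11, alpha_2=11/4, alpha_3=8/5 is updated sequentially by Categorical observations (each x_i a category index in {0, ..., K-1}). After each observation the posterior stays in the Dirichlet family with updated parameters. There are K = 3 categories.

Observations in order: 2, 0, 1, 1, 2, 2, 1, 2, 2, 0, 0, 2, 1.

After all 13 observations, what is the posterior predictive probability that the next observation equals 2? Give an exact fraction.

obs 1: x=2 → posterior Dirichlet(11, 11/4, 13/5)
obs 2: x=0 → posterior Dirichlet(12, 11/4, 13/5)
obs 3: x=1 → posterior Dirichlet(12, 15/4, 13/5)
obs 4: x=1 → posterior Dirichlet(12, 19/4, 13/5)
obs 5: x=2 → posterior Dirichlet(12, 19/4, 18/5)
obs 6: x=2 → posterior Dirichlet(12, 19/4, 23/5)
obs 7: x=1 → posterior Dirichlet(12, 23/4, 23/5)
obs 8: x=2 → posterior Dirichlet(12, 23/4, 28/5)
obs 9: x=2 → posterior Dirichlet(12, 23/4, 33/5)
obs 10: x=0 → posterior Dirichlet(13, 23/4, 33/5)
obs 11: x=0 → posterior Dirichlet(14, 23/4, 33/5)
obs 12: x=2 → posterior Dirichlet(14, 23/4, 38/5)
obs 13: x=1 → posterior Dirichlet(14, 27/4, 38/5)

152/567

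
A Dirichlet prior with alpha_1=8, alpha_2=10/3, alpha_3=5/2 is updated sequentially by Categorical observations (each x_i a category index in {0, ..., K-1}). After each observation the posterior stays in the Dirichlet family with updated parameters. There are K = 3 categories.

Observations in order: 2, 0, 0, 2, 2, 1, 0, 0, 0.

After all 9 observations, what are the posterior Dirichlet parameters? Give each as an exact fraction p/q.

obs 1: x=2 → posterior Dirichlet(8, 10/3, 7/2)
obs 2: x=0 → posterior Dirichlet(9, 10/3, 7/2)
obs 3: x=0 → posterior Dirichlet(10, 10/3, 7/2)
obs 4: x=2 → posterior Dirichlet(10, 10/3, 9/2)
obs 5: x=2 → posterior Dirichlet(10, 10/3, 11/2)
obs 6: x=1 → posterior Dirichlet(10, 13/3, 11/2)
obs 7: x=0 → posterior Dirichlet(11, 13/3, 11/2)
obs 8: x=0 → posterior Dirichlet(12, 13/3, 11/2)
obs 9: x=0 → posterior Dirichlet(13, 13/3, 11/2)

alpha_1=13, alpha_2=13/3, alpha_3=11/2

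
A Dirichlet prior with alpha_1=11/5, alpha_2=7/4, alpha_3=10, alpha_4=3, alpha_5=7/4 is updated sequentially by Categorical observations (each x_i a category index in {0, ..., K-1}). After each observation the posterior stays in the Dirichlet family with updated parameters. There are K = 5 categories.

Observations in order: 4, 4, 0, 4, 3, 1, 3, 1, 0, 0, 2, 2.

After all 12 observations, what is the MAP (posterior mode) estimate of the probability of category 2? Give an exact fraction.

110/257

obs 1: x=4 → posterior Dirichlet(11/5, 7/4, 10, 3, 11/4)
obs 2: x=4 → posterior Dirichlet(11/5, 7/4, 10, 3, 15/4)
obs 3: x=0 → posterior Dirichlet(16/5, 7/4, 10, 3, 15/4)
obs 4: x=4 → posterior Dirichlet(16/5, 7/4, 10, 3, 19/4)
obs 5: x=3 → posterior Dirichlet(16/5, 7/4, 10, 4, 19/4)
obs 6: x=1 → posterior Dirichlet(16/5, 11/4, 10, 4, 19/4)
obs 7: x=3 → posterior Dirichlet(16/5, 11/4, 10, 5, 19/4)
obs 8: x=1 → posterior Dirichlet(16/5, 15/4, 10, 5, 19/4)
obs 9: x=0 → posterior Dirichlet(21/5, 15/4, 10, 5, 19/4)
obs 10: x=0 → posterior Dirichlet(26/5, 15/4, 10, 5, 19/4)
obs 11: x=2 → posterior Dirichlet(26/5, 15/4, 11, 5, 19/4)
obs 12: x=2 → posterior Dirichlet(26/5, 15/4, 12, 5, 19/4)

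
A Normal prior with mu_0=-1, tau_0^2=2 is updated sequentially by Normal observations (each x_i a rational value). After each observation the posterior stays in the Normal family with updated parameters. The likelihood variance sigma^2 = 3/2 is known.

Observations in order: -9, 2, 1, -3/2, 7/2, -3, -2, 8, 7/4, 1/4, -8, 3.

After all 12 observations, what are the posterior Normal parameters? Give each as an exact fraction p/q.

mu_0=-19/51, tau_0^2=2/17

obs 1: x=-9 → posterior Normal(-39/7, 6/7)
obs 2: x=2 → posterior Normal(-31/11, 6/11)
obs 3: x=1 → posterior Normal(-9/5, 2/5)
obs 4: x=-3/2 → posterior Normal(-33/19, 6/19)
obs 5: x=7/2 → posterior Normal(-19/23, 6/23)
obs 6: x=-3 → posterior Normal(-31/27, 2/9)
obs 7: x=-2 → posterior Normal(-39/31, 6/31)
obs 8: x=8 → posterior Normal(-1/5, 6/35)
obs 9: x=7/4 → posterior Normal(0, 2/13)
obs 10: x=1/4 → posterior Normal(1/43, 6/43)
obs 11: x=-8 → posterior Normal(-31/47, 6/47)
obs 12: x=3 → posterior Normal(-19/51, 2/17)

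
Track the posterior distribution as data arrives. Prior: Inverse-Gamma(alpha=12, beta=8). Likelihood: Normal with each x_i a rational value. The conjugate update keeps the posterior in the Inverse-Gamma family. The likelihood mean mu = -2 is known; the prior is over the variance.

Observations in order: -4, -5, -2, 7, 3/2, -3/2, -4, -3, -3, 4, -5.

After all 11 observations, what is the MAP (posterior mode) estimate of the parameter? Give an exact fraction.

obs 1: x=-4 → posterior Inverse-Gamma(25/2, 10)
obs 2: x=-5 → posterior Inverse-Gamma(13, 29/2)
obs 3: x=-2 → posterior Inverse-Gamma(27/2, 29/2)
obs 4: x=7 → posterior Inverse-Gamma(14, 55)
obs 5: x=3/2 → posterior Inverse-Gamma(29/2, 489/8)
obs 6: x=-3/2 → posterior Inverse-Gamma(15, 245/4)
obs 7: x=-4 → posterior Inverse-Gamma(31/2, 253/4)
obs 8: x=-3 → posterior Inverse-Gamma(16, 255/4)
obs 9: x=-3 → posterior Inverse-Gamma(33/2, 257/4)
obs 10: x=4 → posterior Inverse-Gamma(17, 329/4)
obs 11: x=-5 → posterior Inverse-Gamma(35/2, 347/4)

347/74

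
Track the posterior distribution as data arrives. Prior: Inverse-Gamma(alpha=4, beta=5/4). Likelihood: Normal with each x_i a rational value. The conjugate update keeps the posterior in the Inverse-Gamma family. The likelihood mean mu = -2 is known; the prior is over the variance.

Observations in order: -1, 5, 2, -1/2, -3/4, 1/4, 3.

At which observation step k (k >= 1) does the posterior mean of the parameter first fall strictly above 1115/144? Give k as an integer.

obs 1: x=-1 → posterior Inverse-Gamma(9/2, 7/4)
obs 2: x=5 → posterior Inverse-Gamma(5, 105/4)
obs 3: x=2 → posterior Inverse-Gamma(11/2, 137/4)
obs 4: x=-1/2 → posterior Inverse-Gamma(6, 283/8)
obs 5: x=-3/4 → posterior Inverse-Gamma(13/2, 1157/32)
obs 6: x=1/4 → posterior Inverse-Gamma(7, 619/16)
obs 7: x=3 → posterior Inverse-Gamma(15/2, 819/16)

k = 7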